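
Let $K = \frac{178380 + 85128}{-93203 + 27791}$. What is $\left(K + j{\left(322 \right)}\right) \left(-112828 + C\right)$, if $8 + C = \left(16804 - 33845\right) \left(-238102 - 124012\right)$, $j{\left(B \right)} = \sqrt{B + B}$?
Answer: $- \frac{135501782890642}{5451} + 12341343676 \sqrt{161} \approx 1.3174 \cdot 10^{11}$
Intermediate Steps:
$j{\left(B \right)} = \sqrt{2} \sqrt{B}$ ($j{\left(B \right)} = \sqrt{2 B} = \sqrt{2} \sqrt{B}$)
$C = 6170784666$ ($C = -8 + \left(16804 - 33845\right) \left(-238102 - 124012\right) = -8 - -6170784674 = -8 + 6170784674 = 6170784666$)
$K = - \frac{21959}{5451}$ ($K = \frac{263508}{-65412} = 263508 \left(- \frac{1}{65412}\right) = - \frac{21959}{5451} \approx -4.0284$)
$\left(K + j{\left(322 \right)}\right) \left(-112828 + C\right) = \left(- \frac{21959}{5451} + \sqrt{2} \sqrt{322}\right) \left(-112828 + 6170784666\right) = \left(- \frac{21959}{5451} + 2 \sqrt{161}\right) 6170671838 = - \frac{135501782890642}{5451} + 12341343676 \sqrt{161}$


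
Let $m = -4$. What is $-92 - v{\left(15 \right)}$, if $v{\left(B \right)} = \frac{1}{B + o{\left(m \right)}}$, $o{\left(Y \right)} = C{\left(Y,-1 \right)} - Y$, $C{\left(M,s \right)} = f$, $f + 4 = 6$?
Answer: $- \frac{1933}{21} \approx -92.048$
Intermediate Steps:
$f = 2$ ($f = -4 + 6 = 2$)
$C{\left(M,s \right)} = 2$
$o{\left(Y \right)} = 2 - Y$
$v{\left(B \right)} = \frac{1}{6 + B}$ ($v{\left(B \right)} = \frac{1}{B + \left(2 - -4\right)} = \frac{1}{B + \left(2 + 4\right)} = \frac{1}{B + 6} = \frac{1}{6 + B}$)
$-92 - v{\left(15 \right)} = -92 - \frac{1}{6 + 15} = -92 - \frac{1}{21} = - \frac{1933}{21}$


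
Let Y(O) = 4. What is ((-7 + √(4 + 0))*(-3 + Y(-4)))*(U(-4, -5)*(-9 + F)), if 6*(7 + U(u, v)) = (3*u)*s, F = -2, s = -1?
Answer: -275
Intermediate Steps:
U(u, v) = -7 - u/2 (U(u, v) = -7 + ((3*u)*(-1))/6 = -7 + (-3*u)/6 = -7 - u/2)
((-7 + √(4 + 0))*(-3 + Y(-4)))*(U(-4, -5)*(-9 + F)) = ((-7 + √(4 + 0))*(-3 + 4))*((-7 - ½*(-4))*(-9 - 2)) = ((-7 + √4)*1)*((-7 + 2)*(-11)) = ((-7 + 2)*1)*(-5*(-11)) = -5*1*55 = -5*55 = -275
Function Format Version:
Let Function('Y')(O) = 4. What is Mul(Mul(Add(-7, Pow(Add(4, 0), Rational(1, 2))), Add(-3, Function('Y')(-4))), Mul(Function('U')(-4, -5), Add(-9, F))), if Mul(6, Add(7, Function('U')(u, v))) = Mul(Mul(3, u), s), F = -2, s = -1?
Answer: -275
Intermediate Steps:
Function('U')(u, v) = Add(-7, Mul(Rational(-1, 2), u)) (Function('U')(u, v) = Add(-7, Mul(Rational(1, 6), Mul(Mul(3, u), -1))) = Add(-7, Mul(Rational(1, 6), Mul(-3, u))) = Add(-7, Mul(Rational(-1, 2), u)))
Mul(Mul(Add(-7, Pow(Add(4, 0), Rational(1, 2))), Add(-3, Function('Y')(-4))), Mul(Function('U')(-4, -5), Add(-9, F))) = Mul(Mul(Add(-7, Pow(Add(4, 0), Rational(1, 2))), Add(-3, 4)), Mul(Add(-7, Mul(Rational(-1, 2), -4)), Add(-9, -2))) = Mul(Mul(Add(-7, Pow(4, Rational(1, 2))), 1), Mul(Add(-7, 2), -11)) = Mul(Mul(Add(-7, 2), 1), Mul(-5, -11)) = Mul(Mul(-5, 1), 55) = Mul(-5, 55) = -275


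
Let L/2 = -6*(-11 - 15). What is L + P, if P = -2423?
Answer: -2111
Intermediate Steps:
L = 312 (L = 2*(-6*(-11 - 15)) = 2*(-6*(-26)) = 2*156 = 312)
L + P = 312 - 2423 = -2111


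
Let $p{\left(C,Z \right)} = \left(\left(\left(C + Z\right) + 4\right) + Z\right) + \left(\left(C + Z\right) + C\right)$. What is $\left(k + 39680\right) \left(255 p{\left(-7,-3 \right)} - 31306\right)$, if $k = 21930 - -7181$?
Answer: $-2609655376$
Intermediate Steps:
$k = 29111$ ($k = 21930 + 7181 = 29111$)
$p{\left(C,Z \right)} = 4 + 3 C + 3 Z$ ($p{\left(C,Z \right)} = \left(\left(4 + C + Z\right) + Z\right) + \left(Z + 2 C\right) = \left(4 + C + 2 Z\right) + \left(Z + 2 C\right) = 4 + 3 C + 3 Z$)
$\left(k + 39680\right) \left(255 p{\left(-7,-3 \right)} - 31306\right) = \left(29111 + 39680\right) \left(255 \left(4 + 3 \left(-7\right) + 3 \left(-3\right)\right) - 31306\right) = 68791 \left(255 \left(4 - 21 - 9\right) - 31306\right) = 68791 \left(255 \left(-26\right) - 31306\right) = 68791 \left(-6630 - 31306\right) = 68791 \left(-37936\right) = -2609655376$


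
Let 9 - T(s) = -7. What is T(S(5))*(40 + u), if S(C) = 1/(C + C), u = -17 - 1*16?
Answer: 112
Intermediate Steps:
u = -33 (u = -17 - 16 = -33)
S(C) = 1/(2*C)
T(s) = 16 (T(s) = 9 - 1*(-7) = 9 + 7 = 16)
T(S(5))*(40 + u) = 16*(40 - 33) = 16*7 = 112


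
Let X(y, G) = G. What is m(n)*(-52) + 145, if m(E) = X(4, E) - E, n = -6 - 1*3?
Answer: 145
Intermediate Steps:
n = -9 (n = -6 - 3 = -9)
m(E) = 0 (m(E) = E - E = 0)
m(n)*(-52) + 145 = 0*(-52) + 145 = 0 + 145 = 145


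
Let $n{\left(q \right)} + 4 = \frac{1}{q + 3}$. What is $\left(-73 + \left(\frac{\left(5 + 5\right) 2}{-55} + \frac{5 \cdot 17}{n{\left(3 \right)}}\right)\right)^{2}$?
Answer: $\frac{584237241}{64009} \approx 9127.4$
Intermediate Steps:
$n{\left(q \right)} = -4 + \frac{1}{3 + q}$ ($n{\left(q \right)} = -4 + \frac{1}{q + 3} = -4 + \frac{1}{3 + q}$)
$\left(-73 + \left(\frac{\left(5 + 5\right) 2}{-55} + \frac{5 \cdot 17}{n{\left(3 \right)}}\right)\right)^{2} = \left(-73 + \left(\frac{\left(5 + 5\right) 2}{-55} + \frac{5 \cdot 17}{\frac{1}{3 + 3} \left(-11 - 12\right)}\right)\right)^{2} = \left(-73 + \left(10 \cdot 2 \left(- \frac{1}{55}\right) + \frac{85}{\frac{1}{6} \left(-11 - 12\right)}\right)\right)^{2} = \left(-73 + \left(20 \left(- \frac{1}{55}\right) + \frac{85}{\frac{1}{6} \left(-23\right)}\right)\right)^{2} = \left(-73 + \left(- \frac{4}{11} + \frac{85}{- \frac{23}{6}}\right)\right)^{2} = \left(-73 + \left(- \frac{4}{11} + 85 \left(- \frac{6}{23}\right)\right)\right)^{2} = \left(-73 - \frac{5702}{253}\right)^{2} = \left(- \frac{24171}{253}\right)^{2} = \frac{584237241}{64009}$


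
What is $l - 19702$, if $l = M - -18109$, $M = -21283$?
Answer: $-22876$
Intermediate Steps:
$l = -3174$ ($l = -21283 - -18109 = -21283 + 18109 = -3174$)
$l - 19702 = -3174 - 19702 = -22876$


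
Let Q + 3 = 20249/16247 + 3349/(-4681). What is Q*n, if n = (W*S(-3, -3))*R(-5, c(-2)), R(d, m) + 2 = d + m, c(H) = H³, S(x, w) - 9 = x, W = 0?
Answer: 0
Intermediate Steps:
S(x, w) = 9 + x
R(d, m) = -2 + d + m (R(d, m) = -2 + (d + m) = -2 + d + m)
n = 0 (n = (0*(9 - 3))*(-2 - 5 + (-2)³) = (0*6)*(-2 - 5 - 8) = 0*(-15) = 0)
Q = -187782255/76052207 (Q = -3 + (20249/16247 + 3349/(-4681)) = -3 + (20249*(1/16247) + 3349*(-1/4681)) = -3 + (20249/16247 - 3349/4681) = -3 + 40374366/76052207 = -187782255/76052207 ≈ -2.4691)
Q*n = -187782255/76052207*0 = 0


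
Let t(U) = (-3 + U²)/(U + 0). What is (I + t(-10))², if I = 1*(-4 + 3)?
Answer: 11449/100 ≈ 114.49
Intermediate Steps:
t(U) = (-3 + U²)/U
I = -1 (I = 1*(-1) = -1)
(I + t(-10))² = (-1 + (-10 - 3/(-10)))² = (-1 + (-10 - 3*(-⅒)))² = (-1 + (-10 + 3/10))² = (-1 - 97/10)² = (-107/10)² = 11449/100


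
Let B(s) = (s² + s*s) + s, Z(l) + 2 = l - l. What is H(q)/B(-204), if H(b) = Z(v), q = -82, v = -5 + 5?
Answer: -1/41514 ≈ -2.4088e-5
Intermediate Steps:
v = 0
Z(l) = -2 (Z(l) = -2 + (l - l) = -2 + 0 = -2)
H(b) = -2
B(s) = s + 2*s² (B(s) = (s² + s²) + s = 2*s² + s = s + 2*s²)
H(q)/B(-204) = -2*(-1/(204*(1 + 2*(-204)))) = -2*(-1/(204*(1 - 408))) = -2/((-204*(-407))) = -2/83028 = -2*1/83028 = -1/41514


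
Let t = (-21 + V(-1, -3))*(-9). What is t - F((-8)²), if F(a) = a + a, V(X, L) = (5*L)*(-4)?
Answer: -479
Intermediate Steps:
V(X, L) = -20*L
F(a) = 2*a
t = -351 (t = (-21 - 20*(-3))*(-9) = (-21 + 60)*(-9) = 39*(-9) = -351)
t - F((-8)²) = -351 - 2*(-8)² = -351 - 2*64 = -351 - 1*128 = -351 - 128 = -479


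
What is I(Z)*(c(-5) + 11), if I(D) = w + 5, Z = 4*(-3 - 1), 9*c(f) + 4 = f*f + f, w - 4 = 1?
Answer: 1150/9 ≈ 127.78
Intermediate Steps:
w = 5 (w = 4 + 1 = 5)
c(f) = -4/9 + f/9 + f**2/9 (c(f) = -4/9 + (f*f + f)/9 = -4/9 + (f**2 + f)/9 = -4/9 + (f + f**2)/9 = -4/9 + (f/9 + f**2/9) = -4/9 + f/9 + f**2/9)
Z = -16 (Z = 4*(-4) = -16)
I(D) = 10 (I(D) = 5 + 5 = 10)
I(Z)*(c(-5) + 11) = 10*((-4/9 + (1/9)*(-5) + (1/9)*(-5)**2) + 11) = 10*((-4/9 - 5/9 + (1/9)*25) + 11) = 10*((-4/9 - 5/9 + 25/9) + 11) = 10*(16/9 + 11) = 10*(115/9) = 1150/9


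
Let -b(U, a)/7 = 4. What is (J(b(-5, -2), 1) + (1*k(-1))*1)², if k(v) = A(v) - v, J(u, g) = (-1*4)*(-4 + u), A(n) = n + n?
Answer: 16129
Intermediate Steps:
b(U, a) = -28 (b(U, a) = -7*4 = -28)
A(n) = 2*n
J(u, g) = 16 - 4*u (J(u, g) = -4*(-4 + u) = 16 - 4*u)
k(v) = v (k(v) = 2*v - v = v)
(J(b(-5, -2), 1) + (1*k(-1))*1)² = ((16 - 4*(-28)) + (1*(-1))*1)² = ((16 + 112) - 1*1)² = (128 - 1)² = 127² = 16129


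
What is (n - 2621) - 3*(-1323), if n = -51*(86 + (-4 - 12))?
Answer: -2222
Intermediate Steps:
n = -3570 (n = -51*(86 - 16) = -51*70 = -3570)
(n - 2621) - 3*(-1323) = (-3570 - 2621) - 3*(-1323) = -6191 + 3969 = -2222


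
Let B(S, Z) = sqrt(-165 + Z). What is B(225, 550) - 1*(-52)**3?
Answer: 140608 + sqrt(385) ≈ 1.4063e+5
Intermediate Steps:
B(225, 550) - 1*(-52)**3 = sqrt(-165 + 550) - 1*(-52)**3 = sqrt(385) - 1*(-140608) = sqrt(385) + 140608 = 140608 + sqrt(385)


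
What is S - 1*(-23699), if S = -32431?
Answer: -8732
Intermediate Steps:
S - 1*(-23699) = -32431 - 1*(-23699) = -32431 + 23699 = -8732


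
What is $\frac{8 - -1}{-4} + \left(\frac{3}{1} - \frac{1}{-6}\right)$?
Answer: $\frac{11}{12} \approx 0.91667$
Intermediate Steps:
$\frac{8 - -1}{-4} + \left(\frac{3}{1} - \frac{1}{-6}\right) = - \frac{8 + 1}{4} + \left(3 \cdot 1 - - \frac{1}{6}\right) = \left(- \frac{1}{4}\right) 9 + \left(3 + \frac{1}{6}\right) = - \frac{9}{4} + \frac{19}{6} = \frac{11}{12}$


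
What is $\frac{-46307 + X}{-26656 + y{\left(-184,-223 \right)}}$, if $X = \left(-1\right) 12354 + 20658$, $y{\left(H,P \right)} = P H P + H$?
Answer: $\frac{38003}{9176976} \approx 0.0041411$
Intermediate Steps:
$y{\left(H,P \right)} = H + H P^{2}$ ($y{\left(H,P \right)} = H P P + H = H P^{2} + H = H + H P^{2}$)
$X = 8304$ ($X = -12354 + 20658 = 8304$)
$\frac{-46307 + X}{-26656 + y{\left(-184,-223 \right)}} = \frac{-46307 + 8304}{-26656 - 184 \left(1 + \left(-223\right)^{2}\right)} = - \frac{38003}{-26656 - 184 \left(1 + 49729\right)} = - \frac{38003}{-26656 - 9150320} = - \frac{38003}{-9176976} = \left(-38003\right) \left(- \frac{1}{9176976}\right) = \frac{38003}{9176976}$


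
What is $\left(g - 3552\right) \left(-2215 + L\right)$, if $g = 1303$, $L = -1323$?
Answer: $7956962$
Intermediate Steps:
$\left(g - 3552\right) \left(-2215 + L\right) = \left(1303 - 3552\right) \left(-2215 - 1323\right) = \left(-2249\right) \left(-3538\right) = 7956962$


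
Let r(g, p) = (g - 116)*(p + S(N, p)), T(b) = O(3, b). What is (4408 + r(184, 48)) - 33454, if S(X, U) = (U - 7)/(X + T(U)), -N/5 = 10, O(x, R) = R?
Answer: -27176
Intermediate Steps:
N = -50 (N = -5*10 = -50)
T(b) = b
S(X, U) = (-7 + U)/(U + X) (S(X, U) = (U - 7)/(X + U) = (-7 + U)/(U + X))
r(g, p) = (-116 + g)*(p + (-7 + p)/(-50 + p)) (r(g, p) = (g - 116)*(p + (-7 + p)/(p - 50)) = (-116 + g)*(p + (-7 + p)/(-50 + p)))
(4408 + r(184, 48)) - 33454 = (4408 + (812 - 116*48 + 184*(-7 + 48) + 48*(-116 + 184)*(-50 + 48))/(-50 + 48)) - 33454 = (4408 + (812 - 5568 + 184*41 + 48*68*(-2))/(-2)) - 33454 = (4408 - (812 - 5568 + 7544 - 6528)/2) - 33454 = (4408 - 1/2*(-3740)) - 33454 = (4408 + 1870) - 33454 = 6278 - 33454 = -27176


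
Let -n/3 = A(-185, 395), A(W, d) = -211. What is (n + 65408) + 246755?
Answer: 312796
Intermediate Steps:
n = 633 (n = -3*(-211) = 633)
(n + 65408) + 246755 = (633 + 65408) + 246755 = 66041 + 246755 = 312796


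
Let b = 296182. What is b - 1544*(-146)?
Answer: 521606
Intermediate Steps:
b - 1544*(-146) = 296182 - 1544*(-146) = 296182 + 225424 = 521606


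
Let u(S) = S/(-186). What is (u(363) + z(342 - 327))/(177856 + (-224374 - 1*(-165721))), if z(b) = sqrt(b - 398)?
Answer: -121/7390586 + I*sqrt(383)/119203 ≈ -1.6372e-5 + 0.00016418*I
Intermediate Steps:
z(b) = sqrt(-398 + b)
u(S) = -S/186 (u(S) = S*(-1/186) = -S/186)
(u(363) + z(342 - 327))/(177856 + (-224374 - 1*(-165721))) = (-1/186*363 + sqrt(-398 + (342 - 327)))/(177856 + (-224374 - 1*(-165721))) = (-121/62 + sqrt(-398 + 15))/(177856 + (-224374 + 165721)) = (-121/62 + sqrt(-383))/(177856 - 58653) = (-121/62 + I*sqrt(383))/119203 = (-121/62 + I*sqrt(383))*(1/119203) = -121/7390586 + I*sqrt(383)/119203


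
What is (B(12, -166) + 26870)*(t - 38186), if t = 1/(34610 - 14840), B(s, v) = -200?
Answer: -671139187691/659 ≈ -1.0184e+9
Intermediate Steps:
t = 1/19770 ≈ 5.0582e-5
(B(12, -166) + 26870)*(t - 38186) = (-200 + 26870)*(1/19770 - 38186) = 26670*(-754937219/19770) = -671139187691/659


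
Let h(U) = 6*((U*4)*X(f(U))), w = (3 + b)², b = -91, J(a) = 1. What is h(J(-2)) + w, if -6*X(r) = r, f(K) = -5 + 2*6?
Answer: 7716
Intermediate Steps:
f(K) = 7 (f(K) = -5 + 12 = 7)
X(r) = -r/6
w = 7744 (w = (3 - 91)² = (-88)² = 7744)
h(U) = -28*U (h(U) = 6*((U*4)*(-⅙*7)) = 6*((4*U)*(-7/6)) = 6*(-14*U/3) = -28*U)
h(J(-2)) + w = -28*1 + 7744 = -28 + 7744 = 7716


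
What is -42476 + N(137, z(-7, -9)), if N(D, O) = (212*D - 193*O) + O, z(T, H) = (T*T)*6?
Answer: -69880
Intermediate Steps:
z(T, H) = 6*T² (z(T, H) = T²*6 = 6*T²)
N(D, O) = -192*O + 212*D (N(D, O) = (-193*O + 212*D) + O = -192*O + 212*D)
-42476 + N(137, z(-7, -9)) = -42476 + (-1152*(-7)² + 212*137) = -42476 + (-1152*49 + 29044) = -42476 + (-192*294 + 29044) = -42476 + (-56448 + 29044) = -42476 - 27404 = -69880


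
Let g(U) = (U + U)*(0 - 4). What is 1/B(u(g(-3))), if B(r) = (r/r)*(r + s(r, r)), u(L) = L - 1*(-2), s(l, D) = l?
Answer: 1/52 ≈ 0.019231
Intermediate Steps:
g(U) = -8*U (g(U) = (2*U)*(-4) = -8*U)
u(L) = 2 + L (u(L) = L + 2 = 2 + L)
B(r) = 2*r (B(r) = (r/r)*(r + r) = 1*(2*r) = 2*r)
1/B(u(g(-3))) = 1/(2*(2 - 8*(-3))) = 1/(2*(2 + 24)) = 1/(2*26) = 1/52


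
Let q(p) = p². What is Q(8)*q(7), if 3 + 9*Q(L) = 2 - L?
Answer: -49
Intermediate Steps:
Q(L) = -⅑ - L/9 (Q(L) = -⅓ + (2 - L)/9 = -⅓ + (2/9 - L/9) = -⅑ - L/9)
Q(8)*q(7) = (-⅑ - ⅑*8)*7² = (-⅑ - 8/9)*49 = -1*49 = -49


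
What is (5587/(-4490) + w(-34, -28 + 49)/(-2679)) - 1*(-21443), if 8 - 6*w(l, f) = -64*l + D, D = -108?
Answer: 773754607571/36086130 ≈ 21442.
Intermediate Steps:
w(l, f) = 58/3 + 32*l/3 (w(l, f) = 4/3 - (-64*l - 108)/6 = 4/3 - (-108 - 64*l)/6 = 4/3 + (18 + 32*l/3) = 58/3 + 32*l/3)
(5587/(-4490) + w(-34, -28 + 49)/(-2679)) - 1*(-21443) = (5587/(-4490) + (58/3 + (32/3)*(-34))/(-2679)) - 1*(-21443) = (5587*(-1/4490) + (58/3 - 1088/3)*(-1/2679)) + 21443 = (-5587/4490 - 1030/3*(-1/2679)) + 21443 = (-5587/4490 + 1030/8037) + 21443 = -40278019/36086130 + 21443 = 773754607571/36086130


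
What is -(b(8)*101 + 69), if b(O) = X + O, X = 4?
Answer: -1281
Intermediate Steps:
b(O) = 4 + O
-(b(8)*101 + 69) = -((4 + 8)*101 + 69) = -(12*101 + 69) = -(1212 + 69) = -1*1281 = -1281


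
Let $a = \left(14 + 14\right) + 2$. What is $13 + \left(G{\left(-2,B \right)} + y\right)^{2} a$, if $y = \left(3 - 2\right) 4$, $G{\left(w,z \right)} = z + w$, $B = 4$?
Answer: $1093$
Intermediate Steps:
$G{\left(w,z \right)} = w + z$
$y = 4$ ($y = 1 \cdot 4 = 4$)
$a = 30$ ($a = 28 + 2 = 30$)
$13 + \left(G{\left(-2,B \right)} + y\right)^{2} a = 13 + \left(\left(-2 + 4\right) + 4\right)^{2} \cdot 30 = 13 + \left(2 + 4\right)^{2} \cdot 30 = 13 + 6^{2} \cdot 30 = 13 + 36 \cdot 30 = 13 + 1080 = 1093$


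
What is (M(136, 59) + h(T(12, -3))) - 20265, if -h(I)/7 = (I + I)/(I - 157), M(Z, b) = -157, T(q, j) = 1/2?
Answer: -6392072/313 ≈ -20422.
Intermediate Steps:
T(q, j) = ½
h(I) = -14*I/(-157 + I) (h(I) = -7*(I + I)/(I - 157) = -7*2*I/(-157 + I) = -14*I/(-157 + I))
(M(136, 59) + h(T(12, -3))) - 20265 = (-157 - 14*½/(-157 + ½)) - 20265 = (-157 - 14*½/(-313/2)) - 20265 = (-157 - 14*½*(-2/313)) - 20265 = (-157 + 14/313) - 20265 = -49127/313 - 20265 = -6392072/313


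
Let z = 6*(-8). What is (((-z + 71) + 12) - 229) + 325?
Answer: 227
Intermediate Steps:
z = -48
(((-z + 71) + 12) - 229) + 325 = (((-1*(-48) + 71) + 12) - 229) + 325 = (((48 + 71) + 12) - 229) + 325 = ((119 + 12) - 229) + 325 = (131 - 229) + 325 = -98 + 325 = 227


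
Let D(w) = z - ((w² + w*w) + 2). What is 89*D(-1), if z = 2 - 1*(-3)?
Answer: 89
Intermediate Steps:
z = 5 (z = 2 + 3 = 5)
D(w) = 3 - 2*w² (D(w) = 5 - ((w² + w*w) + 2) = 5 - ((w² + w²) + 2) = 5 - (2*w² + 2) = 5 - (2 + 2*w²) = 5 + (-2 - 2*w²) = 3 - 2*w²)
89*D(-1) = 89*(3 - 2*(-1)²) = 89*(3 - 2*1) = 89*(3 - 2) = 89*1 = 89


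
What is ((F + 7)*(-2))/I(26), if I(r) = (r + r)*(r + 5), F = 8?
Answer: -15/806 ≈ -0.018610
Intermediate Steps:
I(r) = 2*r*(5 + r) (I(r) = (2*r)*(5 + r) = 2*r*(5 + r))
((F + 7)*(-2))/I(26) = ((8 + 7)*(-2))/((2*26*(5 + 26))) = (15*(-2))/((2*26*31)) = -30/1612 = -30*1/1612 = -15/806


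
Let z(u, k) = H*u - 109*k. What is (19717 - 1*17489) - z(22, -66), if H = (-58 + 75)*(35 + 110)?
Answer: -59196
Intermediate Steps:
H = 2465 (H = 17*145 = 2465)
z(u, k) = -109*k + 2465*u (z(u, k) = 2465*u - 109*k = -109*k + 2465*u)
(19717 - 1*17489) - z(22, -66) = (19717 - 1*17489) - (-109*(-66) + 2465*22) = (19717 - 17489) - (7194 + 54230) = 2228 - 1*61424 = 2228 - 61424 = -59196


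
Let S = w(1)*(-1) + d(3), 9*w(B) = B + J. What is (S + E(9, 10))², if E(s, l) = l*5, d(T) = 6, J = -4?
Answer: 28561/9 ≈ 3173.4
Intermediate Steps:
w(B) = -4/9 + B/9 (w(B) = (B - 4)/9 = (-4 + B)/9 = -4/9 + B/9)
E(s, l) = 5*l
S = 19/3 (S = (-4/9 + (⅑)*1)*(-1) + 6 = (-4/9 + ⅑)*(-1) + 6 = -⅓*(-1) + 6 = ⅓ + 6 = 19/3 ≈ 6.3333)
(S + E(9, 10))² = (19/3 + 5*10)² = (19/3 + 50)² = (169/3)² = 28561/9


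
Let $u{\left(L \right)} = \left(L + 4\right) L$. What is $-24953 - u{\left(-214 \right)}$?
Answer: $-69893$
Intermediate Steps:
$u{\left(L \right)} = L \left(4 + L\right)$ ($u{\left(L \right)} = \left(4 + L\right) L = L \left(4 + L\right)$)
$-24953 - u{\left(-214 \right)} = -24953 - - 214 \left(4 - 214\right) = -24953 - \left(-214\right) \left(-210\right) = -24953 - 44940 = -69893$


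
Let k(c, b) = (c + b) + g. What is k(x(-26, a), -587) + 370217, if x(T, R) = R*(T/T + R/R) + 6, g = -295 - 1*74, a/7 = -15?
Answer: 369057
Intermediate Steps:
a = -105 (a = 7*(-15) = -105)
g = -369 (g = -295 - 74 = -369)
x(T, R) = 6 + 2*R (x(T, R) = R*(1 + 1) + 6 = R*2 + 6 = 2*R + 6 = 6 + 2*R)
k(c, b) = -369 + b + c (k(c, b) = (c + b) - 369 = (b + c) - 369 = -369 + b + c)
k(x(-26, a), -587) + 370217 = (-369 - 587 + (6 + 2*(-105))) + 370217 = (-369 - 587 + (6 - 210)) + 370217 = (-369 - 587 - 204) + 370217 = -1160 + 370217 = 369057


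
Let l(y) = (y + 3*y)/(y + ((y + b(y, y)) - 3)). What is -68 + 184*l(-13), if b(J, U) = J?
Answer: 3356/21 ≈ 159.81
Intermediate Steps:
l(y) = 4*y/(-3 + 3*y) (l(y) = (y + 3*y)/(y + ((y + y) - 3)) = (4*y)/(y + (2*y - 3)) = (4*y)/(y + (-3 + 2*y)) = (4*y)/(-3 + 3*y) = 4*y/(-3 + 3*y))
-68 + 184*l(-13) = -68 + 184*((4/3)*(-13)/(-1 - 13)) = -68 + 184*((4/3)*(-13)/(-14)) = -68 + 184*((4/3)*(-13)*(-1/14)) = -68 + 184*(26/21) = -68 + 4784/21 = 3356/21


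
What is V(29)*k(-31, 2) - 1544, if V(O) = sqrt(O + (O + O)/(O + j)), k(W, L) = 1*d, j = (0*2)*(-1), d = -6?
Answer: -1544 - 6*sqrt(31) ≈ -1577.4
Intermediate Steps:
j = 0 (j = 0*(-1) = 0)
k(W, L) = -6 (k(W, L) = 1*(-6) = -6)
V(O) = sqrt(2 + O) (V(O) = sqrt(O + (O + O)/(O + 0)) = sqrt(O + (2*O)/O) = sqrt(O + 2) = sqrt(2 + O))
V(29)*k(-31, 2) - 1544 = sqrt(2 + 29)*(-6) - 1544 = sqrt(31)*(-6) - 1544 = -6*sqrt(31) - 1544 = -1544 - 6*sqrt(31)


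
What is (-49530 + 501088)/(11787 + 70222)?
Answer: 451558/82009 ≈ 5.5062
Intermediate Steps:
(-49530 + 501088)/(11787 + 70222) = 451558/82009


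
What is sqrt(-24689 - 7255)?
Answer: 22*I*sqrt(66) ≈ 178.73*I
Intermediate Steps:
sqrt(-24689 - 7255) = sqrt(-31944) = 22*I*sqrt(66)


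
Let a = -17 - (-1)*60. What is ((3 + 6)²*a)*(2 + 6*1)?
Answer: 27864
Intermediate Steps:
a = 43 (a = -17 - 1*(-60) = -17 + 60 = 43)
((3 + 6)²*a)*(2 + 6*1) = ((3 + 6)²*43)*(2 + 6*1) = (9²*43)*(2 + 6) = (81*43)*8 = 3483*8 = 27864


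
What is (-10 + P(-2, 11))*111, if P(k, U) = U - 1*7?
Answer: -666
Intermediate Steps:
P(k, U) = -7 + U (P(k, U) = U - 7 = -7 + U)
(-10 + P(-2, 11))*111 = (-10 + (-7 + 11))*111 = (-10 + 4)*111 = -6*111 = -666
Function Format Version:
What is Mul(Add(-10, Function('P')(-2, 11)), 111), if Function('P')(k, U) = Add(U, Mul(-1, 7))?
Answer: -666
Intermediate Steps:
Function('P')(k, U) = Add(-7, U) (Function('P')(k, U) = Add(U, -7) = Add(-7, U))
Mul(Add(-10, Function('P')(-2, 11)), 111) = Mul(Add(-10, Add(-7, 11)), 111) = Mul(Add(-10, 4), 111) = Mul(-6, 111) = -666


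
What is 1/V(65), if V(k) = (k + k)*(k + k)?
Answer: 1/16900 ≈ 5.9172e-5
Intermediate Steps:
V(k) = 4*k² (V(k) = (2*k)*(2*k) = 4*k²)
1/V(65) = 1/(4*65²) = 1/(4*4225) = 1/16900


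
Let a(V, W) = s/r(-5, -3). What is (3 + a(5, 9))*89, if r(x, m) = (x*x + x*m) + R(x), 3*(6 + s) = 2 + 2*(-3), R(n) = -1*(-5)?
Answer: 34087/135 ≈ 252.50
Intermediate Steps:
R(n) = 5
s = -22/3 (s = -6 + (2 + 2*(-3))/3 = -6 + (2 - 6)/3 = -6 + (1/3)*(-4) = -6 - 4/3 = -22/3 ≈ -7.3333)
r(x, m) = 5 + x**2 + m*x (r(x, m) = (x*x + x*m) + 5 = (x**2 + m*x) + 5 = 5 + x**2 + m*x)
a(V, W) = -22/135 (a(V, W) = -22/(3*(5 + (-5)**2 - 3*(-5))) = -22/(3*(5 + 25 + 15)) = -22/3/45 = -22/3*1/45 = -22/135)
(3 + a(5, 9))*89 = (3 - 22/135)*89 = (383/135)*89 = 34087/135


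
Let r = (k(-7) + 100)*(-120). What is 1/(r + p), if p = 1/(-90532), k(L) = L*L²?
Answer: 90532/2639913119 ≈ 3.4294e-5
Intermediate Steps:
k(L) = L³
r = 29160 (r = ((-7)³ + 100)*(-120) = (-343 + 100)*(-120) = -243*(-120) = 29160)
p = -1/90532 ≈ -1.1046e-5
1/(r + p) = 1/(29160 - 1/90532) = 1/(2639913119/90532) = 90532/2639913119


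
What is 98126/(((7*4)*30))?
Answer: 7009/60 ≈ 116.82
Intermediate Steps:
98126/(((7*4)*30)) = 98126/((28*30)) = 98126/840 = 98126*(1/840) = 7009/60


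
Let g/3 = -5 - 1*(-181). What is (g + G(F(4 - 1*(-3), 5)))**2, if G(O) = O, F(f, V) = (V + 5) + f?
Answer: 297025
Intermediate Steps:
F(f, V) = 5 + V + f (F(f, V) = (5 + V) + f = 5 + V + f)
g = 528 (g = 3*(-5 - 1*(-181)) = 3*(-5 + 181) = 3*176 = 528)
(g + G(F(4 - 1*(-3), 5)))**2 = (528 + (5 + 5 + (4 - 1*(-3))))**2 = (528 + (5 + 5 + (4 + 3)))**2 = (528 + (5 + 5 + 7))**2 = (528 + 17)**2 = 545**2 = 297025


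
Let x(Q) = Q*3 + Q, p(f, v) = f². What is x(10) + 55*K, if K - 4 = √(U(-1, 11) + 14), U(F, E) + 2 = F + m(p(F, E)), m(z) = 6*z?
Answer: 260 + 55*√17 ≈ 486.77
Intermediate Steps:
U(F, E) = -2 + F + 6*F² (U(F, E) = -2 + (F + 6*F²) = -2 + F + 6*F²)
x(Q) = 4*Q (x(Q) = 3*Q + Q = 4*Q)
K = 4 + √17 (K = 4 + √((-2 - 1 + 6*(-1)²) + 14) = 4 + √((-2 - 1 + 6*1) + 14) = 4 + √((-2 - 1 + 6) + 14) = 4 + √(3 + 14) = 4 + √17 ≈ 8.1231)
x(10) + 55*K = 4*10 + 55*(4 + √17) = 40 + (220 + 55*√17) = 260 + 55*√17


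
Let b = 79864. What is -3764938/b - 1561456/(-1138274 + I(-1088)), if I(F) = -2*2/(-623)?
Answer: -648048788250673/14158783040268 ≈ -45.770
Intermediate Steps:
I(F) = 4/623 (I(F) = -4*(-1/623) = 4/623)
-3764938/b - 1561456/(-1138274 + I(-1088)) = -3764938/79864 - 1561456/(-1138274 + 4/623) = -3764938*1/79864 - 1561456/(-709144698/623) = -1882469/39932 - 1561456*(-623/709144698) = -1882469/39932 + 486393544/354572349 = -648048788250673/14158783040268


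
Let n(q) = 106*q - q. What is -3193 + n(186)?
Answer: 16337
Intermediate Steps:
n(q) = 105*q
-3193 + n(186) = -3193 + 105*186 = -3193 + 19530 = 16337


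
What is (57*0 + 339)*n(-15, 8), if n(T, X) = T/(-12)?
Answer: 1695/4 ≈ 423.75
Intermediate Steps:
n(T, X) = -T/12 (n(T, X) = T*(-1/12) = -T/12)
(57*0 + 339)*n(-15, 8) = (57*0 + 339)*(-1/12*(-15)) = (0 + 339)*(5/4) = 339*(5/4) = 1695/4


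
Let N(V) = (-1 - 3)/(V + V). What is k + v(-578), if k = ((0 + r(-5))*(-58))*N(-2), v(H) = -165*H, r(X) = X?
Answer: 95660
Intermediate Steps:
N(V) = -2/V (N(V) = -4*1/(2*V) = -2/V)
k = 290 (k = ((0 - 5)*(-58))*(-2/(-2)) = (-5*(-58))*(-2*(-1/2)) = 290*1 = 290)
k + v(-578) = 290 - 165*(-578) = 290 + 95370 = 95660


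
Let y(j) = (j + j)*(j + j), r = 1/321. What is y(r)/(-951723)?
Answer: -4/98066489643 ≈ -4.0789e-11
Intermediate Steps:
r = 1/321 ≈ 0.0031153
y(j) = 4*j² (y(j) = (2*j)*(2*j) = 4*j²)
y(r)/(-951723) = (4*(1/321)²)/(-951723) = (4*(1/103041))*(-1/951723) = (4/103041)*(-1/951723) = -4/98066489643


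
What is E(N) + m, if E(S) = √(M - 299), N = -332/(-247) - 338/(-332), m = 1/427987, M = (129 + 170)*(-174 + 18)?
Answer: 1/427987 + I*√46943 ≈ 2.3365e-6 + 216.66*I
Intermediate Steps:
M = -46644 (M = 299*(-156) = -46644)
m = 1/427987 ≈ 2.3365e-6
N = 96855/41002 (N = -332*(-1/247) - 338*(-1/332) = 332/247 + 169/166 = 96855/41002 ≈ 2.3622)
E(S) = I*√46943 (E(S) = √(-46644 - 299) = √(-46943) = I*√46943)
E(N) + m = I*√46943 + 1/427987 = 1/427987 + I*√46943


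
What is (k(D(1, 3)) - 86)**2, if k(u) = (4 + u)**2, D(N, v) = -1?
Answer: 5929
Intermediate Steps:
(k(D(1, 3)) - 86)**2 = ((4 - 1)**2 - 86)**2 = (3**2 - 86)**2 = (9 - 86)**2 = (-77)**2 = 5929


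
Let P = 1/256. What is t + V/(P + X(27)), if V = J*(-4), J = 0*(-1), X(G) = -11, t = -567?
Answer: -567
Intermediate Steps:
P = 1/256 ≈ 0.0039063
J = 0
V = 0 (V = 0*(-4) = 0)
t + V/(P + X(27)) = -567 + 0/(1/256 - 11) = -567 + 0/(-2815/256) = -567 - 256/2815*0 = -567 + 0 = -567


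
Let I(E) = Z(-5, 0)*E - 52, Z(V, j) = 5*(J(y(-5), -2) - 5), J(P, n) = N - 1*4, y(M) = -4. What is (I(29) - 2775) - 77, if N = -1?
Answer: -4354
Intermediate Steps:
J(P, n) = -5 (J(P, n) = -1 - 1*4 = -1 - 4 = -5)
Z(V, j) = -50 (Z(V, j) = 5*(-5 - 5) = 5*(-10) = -50)
I(E) = -52 - 50*E (I(E) = -50*E - 52 = -52 - 50*E)
(I(29) - 2775) - 77 = ((-52 - 50*29) - 2775) - 77 = ((-52 - 1450) - 2775) - 77 = (-1502 - 2775) - 77 = -4277 - 77 = -4354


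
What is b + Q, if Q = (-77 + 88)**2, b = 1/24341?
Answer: 2945262/24341 ≈ 121.00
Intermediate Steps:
b = 1/24341 ≈ 4.1083e-5
Q = 121 (Q = 11**2 = 121)
b + Q = 1/24341 + 121 = 2945262/24341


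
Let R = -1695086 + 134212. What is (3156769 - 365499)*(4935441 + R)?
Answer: 9419327630090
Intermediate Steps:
R = -1560874
(3156769 - 365499)*(4935441 + R) = (3156769 - 365499)*(4935441 - 1560874) = 2791270*3374567 = 9419327630090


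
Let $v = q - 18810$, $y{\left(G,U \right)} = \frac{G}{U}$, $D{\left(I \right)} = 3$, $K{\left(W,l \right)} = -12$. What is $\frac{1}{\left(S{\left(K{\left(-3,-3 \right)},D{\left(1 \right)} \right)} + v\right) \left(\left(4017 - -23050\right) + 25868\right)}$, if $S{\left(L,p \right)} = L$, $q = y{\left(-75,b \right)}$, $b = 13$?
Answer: $- \frac{13}{12956423535} \approx -1.0034 \cdot 10^{-9}$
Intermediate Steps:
$q = - \frac{75}{13} \approx -5.7692$
$v = - \frac{244605}{13}$ ($v = - \frac{75}{13} - 18810 = - \frac{244605}{13} \approx -18816.0$)
$\frac{1}{\left(S{\left(K{\left(-3,-3 \right)},D{\left(1 \right)} \right)} + v\right) \left(\left(4017 - -23050\right) + 25868\right)} = \frac{1}{\left(-12 - \frac{244605}{13}\right) \left(\left(4017 - -23050\right) + 25868\right)} = \frac{1}{\left(- \frac{244761}{13}\right) \left(\left(4017 + 23050\right) + 25868\right)} = \frac{1}{\left(- \frac{244761}{13}\right) \left(27067 + 25868\right)} = \frac{1}{\left(- \frac{244761}{13}\right) 52935} = \frac{1}{- \frac{12956423535}{13}} = - \frac{13}{12956423535}$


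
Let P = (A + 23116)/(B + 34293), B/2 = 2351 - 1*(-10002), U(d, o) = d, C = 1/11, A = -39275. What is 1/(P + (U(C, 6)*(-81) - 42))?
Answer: -648989/32214206 ≈ -0.020146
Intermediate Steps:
C = 1/11 ≈ 0.090909
B = 24706 (B = 2*(2351 - 1*(-10002)) = 2*(2351 + 10002) = 2*12353 = 24706)
P = -16159/58999 (P = (-39275 + 23116)/(24706 + 34293) = -16159/58999 ≈ -0.27389)
1/(P + (U(C, 6)*(-81) - 42)) = 1/(-16159/58999 + ((1/11)*(-81) - 42)) = 1/(-16159/58999 + (-81/11 - 42)) = 1/(-16159/58999 - 543/11) = 1/(-32214206/648989) = -648989/32214206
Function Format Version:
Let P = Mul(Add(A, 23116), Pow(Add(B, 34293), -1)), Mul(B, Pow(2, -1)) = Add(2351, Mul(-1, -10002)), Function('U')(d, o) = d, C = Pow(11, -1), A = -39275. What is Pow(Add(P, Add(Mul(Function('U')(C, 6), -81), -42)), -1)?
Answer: Rational(-648989, 32214206) ≈ -0.020146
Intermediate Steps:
C = Rational(1, 11) ≈ 0.090909
B = 24706 (B = Mul(2, Add(2351, Mul(-1, -10002))) = Mul(2, Add(2351, 10002)) = Mul(2, 12353) = 24706)
P = Rational(-16159, 58999) (P = Mul(Add(-39275, 23116), Pow(Add(24706, 34293), -1)) = Mul(-16159, Pow(58999, -1)) = Mul(-16159, Rational(1, 58999)) = Rational(-16159, 58999) ≈ -0.27389)
Pow(Add(P, Add(Mul(Function('U')(C, 6), -81), -42)), -1) = Pow(Add(Rational(-16159, 58999), Add(Mul(Rational(1, 11), -81), -42)), -1) = Pow(Add(Rational(-16159, 58999), Add(Rational(-81, 11), -42)), -1) = Pow(Add(Rational(-16159, 58999), Rational(-543, 11)), -1) = Pow(Rational(-32214206, 648989), -1) = Rational(-648989, 32214206)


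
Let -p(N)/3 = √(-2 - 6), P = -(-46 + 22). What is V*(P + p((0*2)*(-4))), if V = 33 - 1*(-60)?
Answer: 2232 - 558*I*√2 ≈ 2232.0 - 789.13*I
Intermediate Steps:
P = 24 (P = -1*(-24) = 24)
V = 93 (V = 33 + 60 = 93)
p(N) = -6*I*√2 (p(N) = -3*√(-2 - 6) = -6*I*√2)
V*(P + p((0*2)*(-4))) = 93*(24 - 6*I*√2) = 2232 - 558*I*√2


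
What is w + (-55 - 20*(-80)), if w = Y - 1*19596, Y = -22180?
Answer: -40231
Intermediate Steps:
w = -41776 (w = -22180 - 1*19596 = -22180 - 19596 = -41776)
w + (-55 - 20*(-80)) = -41776 + (-55 - 20*(-80)) = -41776 + (-55 + 1600) = -41776 + 1545 = -40231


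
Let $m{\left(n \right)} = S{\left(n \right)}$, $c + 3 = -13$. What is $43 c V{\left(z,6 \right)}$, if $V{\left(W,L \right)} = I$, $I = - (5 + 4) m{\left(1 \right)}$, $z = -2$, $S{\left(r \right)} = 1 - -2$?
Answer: $18576$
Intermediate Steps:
$c = -16$ ($c = -3 - 13 = -16$)
$S{\left(r \right)} = 3$ ($S{\left(r \right)} = 1 + 2 = 3$)
$m{\left(n \right)} = 3$
$I = -27$ ($I = - (5 + 4) 3 = \left(-1\right) 9 \cdot 3 = \left(-9\right) 3 = -27$)
$V{\left(W,L \right)} = -27$
$43 c V{\left(z,6 \right)} = 43 \left(-16\right) \left(-27\right) = \left(-688\right) \left(-27\right) = 18576$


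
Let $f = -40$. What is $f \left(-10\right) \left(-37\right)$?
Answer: $-14800$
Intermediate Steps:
$f \left(-10\right) \left(-37\right) = \left(-40\right) \left(-10\right) \left(-37\right) = 400 \left(-37\right) = -14800$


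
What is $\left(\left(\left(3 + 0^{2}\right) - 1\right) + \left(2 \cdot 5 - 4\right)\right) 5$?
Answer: $40$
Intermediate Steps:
$\left(\left(\left(3 + 0^{2}\right) - 1\right) + \left(2 \cdot 5 - 4\right)\right) 5 = \left(\left(\left(3 + 0\right) - 1\right) + \left(10 - 4\right)\right) 5 = \left(\left(3 - 1\right) + 6\right) 5 = \left(2 + 6\right) 5 = 8 \cdot 5 = 40$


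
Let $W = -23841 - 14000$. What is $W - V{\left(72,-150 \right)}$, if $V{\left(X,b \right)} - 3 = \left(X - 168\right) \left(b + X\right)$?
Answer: $-45332$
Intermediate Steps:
$W = -37841$
$V{\left(X,b \right)} = 3 + \left(-168 + X\right) \left(X + b\right)$ ($V{\left(X,b \right)} = 3 + \left(X - 168\right) \left(b + X\right) = 3 + \left(-168 + X\right) \left(X + b\right)$)
$W - V{\left(72,-150 \right)} = -37841 - \left(3 + 72^{2} - 12096 - -25200 + 72 \left(-150\right)\right) = -37841 - \left(3 + 5184 - 12096 + 25200 - 10800\right) = -37841 - 7491 = -45332$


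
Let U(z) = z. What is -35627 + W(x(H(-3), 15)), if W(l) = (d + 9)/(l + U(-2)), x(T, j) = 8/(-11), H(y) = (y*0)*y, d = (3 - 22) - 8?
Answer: -178102/5 ≈ -35620.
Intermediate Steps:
d = -27 (d = -19 - 8 = -27)
H(y) = 0 (H(y) = 0*y = 0)
x(T, j) = -8/11 (x(T, j) = 8*(-1/11) = -8/11)
W(l) = -18/(-2 + l) (W(l) = (-27 + 9)/(l - 2) = -18/(-2 + l))
-35627 + W(x(H(-3), 15)) = -35627 - 18/(-2 - 8/11) = -35627 - 18/(-30/11) = -35627 - 18*(-11/30) = -35627 + 33/5 = -178102/5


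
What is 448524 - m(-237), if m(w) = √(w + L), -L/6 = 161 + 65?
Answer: 448524 - 3*I*√177 ≈ 4.4852e+5 - 39.912*I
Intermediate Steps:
L = -1356 (L = -6*(161 + 65) = -6*226 = -1356)
m(w) = √(-1356 + w) (m(w) = √(w - 1356) = √(-1356 + w))
448524 - m(-237) = 448524 - √(-1356 - 237) = 448524 - √(-1593) = 448524 - 3*I*√177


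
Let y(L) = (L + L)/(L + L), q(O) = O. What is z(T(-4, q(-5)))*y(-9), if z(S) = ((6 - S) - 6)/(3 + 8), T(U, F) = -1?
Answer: 1/11 ≈ 0.090909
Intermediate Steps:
y(L) = 1 (y(L) = (2*L)/((2*L)) = (2*L)*(1/(2*L)) = 1)
z(S) = -S/11
z(T(-4, q(-5)))*y(-9) = -1/11*(-1)*1 = (1/11)*1 = 1/11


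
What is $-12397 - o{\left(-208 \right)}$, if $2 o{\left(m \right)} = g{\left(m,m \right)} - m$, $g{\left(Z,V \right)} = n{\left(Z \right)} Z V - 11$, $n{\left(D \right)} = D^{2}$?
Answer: $- \frac{1871798687}{2} \approx -9.359 \cdot 10^{8}$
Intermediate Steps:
$g{\left(Z,V \right)} = -11 + V Z^{3}$ ($g{\left(Z,V \right)} = Z^{2} Z V - 11 = Z^{3} V - 11 = V Z^{3} - 11 = -11 + V Z^{3}$)
$o{\left(m \right)} = - \frac{11}{2} + \frac{m^{4}}{2} - \frac{m}{2}$ ($o{\left(m \right)} = \frac{\left(-11 + m m^{3}\right) - m}{2} = \frac{\left(-11 + m^{4}\right) - m}{2} = \frac{-11 + m^{4} - m}{2} = - \frac{11}{2} + \frac{m^{4}}{2} - \frac{m}{2}$)
$-12397 - o{\left(-208 \right)} = -12397 - \left(- \frac{11}{2} + \frac{\left(-208\right)^{4}}{2} - -104\right) = -12397 - \left(- \frac{11}{2} + \frac{1}{2} \cdot 1871773696 + 104\right) = -12397 - \left(- \frac{11}{2} + 935886848 + 104\right) = -12397 - \frac{1871773893}{2} = - \frac{1871798687}{2}$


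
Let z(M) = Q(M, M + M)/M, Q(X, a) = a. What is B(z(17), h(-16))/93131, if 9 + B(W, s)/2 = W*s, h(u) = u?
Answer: -82/93131 ≈ -0.00088048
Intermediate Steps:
z(M) = 2 (z(M) = (M + M)/M = (2*M)/M = 2)
B(W, s) = -18 + 2*W*s (B(W, s) = -18 + 2*(W*s) = -18 + 2*W*s)
B(z(17), h(-16))/93131 = (-18 + 2*2*(-16))/93131 = (-18 - 64)*(1/93131) = -82*1/93131 = -82/93131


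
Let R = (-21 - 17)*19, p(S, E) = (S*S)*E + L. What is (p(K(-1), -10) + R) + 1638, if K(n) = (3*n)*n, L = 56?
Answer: 882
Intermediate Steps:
K(n) = 3*n²
p(S, E) = 56 + E*S² (p(S, E) = (S*S)*E + 56 = S²*E + 56 = E*S² + 56 = 56 + E*S²)
R = -722 (R = -38*19 = -722)
(p(K(-1), -10) + R) + 1638 = ((56 - 10*(3*(-1)²)²) - 722) + 1638 = ((56 - 10*(3*1)²) - 722) + 1638 = ((56 - 10*3²) - 722) + 1638 = ((56 - 10*9) - 722) + 1638 = ((56 - 90) - 722) + 1638 = (-34 - 722) + 1638 = -756 + 1638 = 882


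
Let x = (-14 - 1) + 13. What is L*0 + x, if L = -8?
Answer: -2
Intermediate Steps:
x = -2 (x = -15 + 13 = -2)
L*0 + x = -8*0 - 2 = 0 - 2 = -2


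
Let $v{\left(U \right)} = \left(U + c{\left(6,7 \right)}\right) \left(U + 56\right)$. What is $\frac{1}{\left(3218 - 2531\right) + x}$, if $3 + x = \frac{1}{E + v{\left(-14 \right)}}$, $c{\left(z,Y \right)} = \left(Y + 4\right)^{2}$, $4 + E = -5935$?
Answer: $\frac{1445}{988379} \approx 0.001462$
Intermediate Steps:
$E = -5939$ ($E = -4 - 5935 = -5939$)
$c{\left(z,Y \right)} = \left(4 + Y\right)^{2}$
$v{\left(U \right)} = \left(56 + U\right) \left(121 + U\right)$ ($v{\left(U \right)} = \left(U + \left(4 + 7\right)^{2}\right) \left(U + 56\right) = \left(U + 11^{2}\right) \left(56 + U\right) = \left(U + 121\right) \left(56 + U\right) = \left(121 + U\right) \left(56 + U\right) = \left(56 + U\right) \left(121 + U\right)$)
$x = - \frac{4336}{1445}$ ($x = -3 + \frac{1}{-5939 + \left(6776 + \left(-14\right)^{2} + 177 \left(-14\right)\right)} = -3 + \frac{1}{-5939 + \left(6776 + 196 - 2478\right)} = -3 + \frac{1}{-5939 + 4494} = -3 + \frac{1}{-1445} = -3 - \frac{1}{1445} = - \frac{4336}{1445} \approx -3.0007$)
$\frac{1}{\left(3218 - 2531\right) + x} = \frac{1}{\left(3218 - 2531\right) - \frac{4336}{1445}} = \frac{1}{687 - \frac{4336}{1445}} = \frac{1}{\frac{988379}{1445}} = \frac{1445}{988379}$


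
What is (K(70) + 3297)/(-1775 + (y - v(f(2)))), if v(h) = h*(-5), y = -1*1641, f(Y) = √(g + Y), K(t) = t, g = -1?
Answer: -3367/3411 ≈ -0.98710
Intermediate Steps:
f(Y) = √(-1 + Y)
y = -1641
v(h) = -5*h
(K(70) + 3297)/(-1775 + (y - v(f(2)))) = (70 + 3297)/(-1775 + (-1641 - (-5)*√(-1 + 2))) = 3367/(-1775 + (-1641 - (-5)*√1)) = 3367/(-1775 + (-1641 - (-5))) = 3367/(-1775 + (-1641 - 1*(-5))) = 3367/(-1775 + (-1641 + 5)) = 3367/(-1775 - 1636) = 3367/(-3411) = 3367*(-1/3411) = -3367/3411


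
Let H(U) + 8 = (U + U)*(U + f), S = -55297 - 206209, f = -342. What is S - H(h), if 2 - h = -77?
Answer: -219944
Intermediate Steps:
h = 79 (h = 2 - 1*(-77) = 2 + 77 = 79)
S = -261506
H(U) = -8 + 2*U*(-342 + U) (H(U) = -8 + (U + U)*(U - 342) = -8 + (2*U)*(-342 + U) = -8 + 2*U*(-342 + U))
S - H(h) = -261506 - (-8 - 684*79 + 2*79**2) = -261506 - (-8 - 54036 + 2*6241) = -261506 - (-8 - 54036 + 12482) = -261506 - 1*(-41562) = -261506 + 41562 = -219944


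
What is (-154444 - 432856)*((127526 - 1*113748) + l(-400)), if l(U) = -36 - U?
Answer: -8305596600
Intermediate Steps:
(-154444 - 432856)*((127526 - 1*113748) + l(-400)) = (-154444 - 432856)*((127526 - 1*113748) + (-36 - 1*(-400))) = -587300*((127526 - 113748) + (-36 + 400)) = -587300*(13778 + 364) = -587300*14142 = -8305596600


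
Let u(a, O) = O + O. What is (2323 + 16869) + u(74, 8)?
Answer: 19208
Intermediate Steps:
u(a, O) = 2*O
(2323 + 16869) + u(74, 8) = (2323 + 16869) + 2*8 = 19192 + 16 = 19208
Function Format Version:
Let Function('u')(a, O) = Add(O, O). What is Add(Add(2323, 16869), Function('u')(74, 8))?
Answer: 19208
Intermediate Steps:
Function('u')(a, O) = Mul(2, O)
Add(Add(2323, 16869), Function('u')(74, 8)) = Add(Add(2323, 16869), Mul(2, 8)) = Add(19192, 16) = 19208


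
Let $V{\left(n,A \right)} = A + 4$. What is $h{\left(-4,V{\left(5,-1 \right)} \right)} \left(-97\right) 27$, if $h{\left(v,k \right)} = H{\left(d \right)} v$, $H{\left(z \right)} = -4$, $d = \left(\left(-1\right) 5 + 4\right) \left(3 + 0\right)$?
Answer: $-41904$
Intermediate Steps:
$d = -3$ ($d = \left(-5 + 4\right) 3 = \left(-1\right) 3 = -3$)
$V{\left(n,A \right)} = 4 + A$
$h{\left(v,k \right)} = - 4 v$
$h{\left(-4,V{\left(5,-1 \right)} \right)} \left(-97\right) 27 = \left(-4\right) \left(-4\right) \left(-97\right) 27 = 16 \left(-97\right) 27 = \left(-1552\right) 27 = -41904$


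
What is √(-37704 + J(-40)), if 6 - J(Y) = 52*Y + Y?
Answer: I*√35578 ≈ 188.62*I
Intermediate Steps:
J(Y) = 6 - 53*Y (J(Y) = 6 - (52*Y + Y) = 6 - 53*Y)
√(-37704 + J(-40)) = √(-37704 + (6 - 53*(-40))) = √(-37704 + (6 + 2120)) = √(-37704 + 2126) = √(-35578) = I*√35578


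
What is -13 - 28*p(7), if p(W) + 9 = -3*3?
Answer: 491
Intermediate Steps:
p(W) = -18 (p(W) = -9 - 3*3 = -9 - 9 = -18)
-13 - 28*p(7) = -13 - 28*(-18) = -13 + 504 = 491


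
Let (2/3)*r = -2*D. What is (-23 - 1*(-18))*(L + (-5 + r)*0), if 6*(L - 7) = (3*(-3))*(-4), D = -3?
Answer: -65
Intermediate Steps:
r = 9 (r = 3*(-2*(-3))/2 = (3/2)*6 = 9)
L = 13 (L = 7 + ((3*(-3))*(-4))/6 = 7 + (-9*(-4))/6 = 7 + (⅙)*36 = 7 + 6 = 13)
(-23 - 1*(-18))*(L + (-5 + r)*0) = (-23 - 1*(-18))*(13 + (-5 + 9)*0) = (-23 + 18)*(13 + 4*0) = -5*(13 + 0) = -5*13 = -65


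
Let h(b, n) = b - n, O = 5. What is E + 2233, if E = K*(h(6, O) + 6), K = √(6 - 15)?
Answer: 2233 + 21*I ≈ 2233.0 + 21.0*I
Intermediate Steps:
K = 3*I (K = √(-9) = 3*I ≈ 3.0*I)
E = 21*I (E = (3*I)*((6 - 1*5) + 6) = (3*I)*((6 - 5) + 6) = (3*I)*(1 + 6) = (3*I)*7 = 21*I ≈ 21.0*I)
E + 2233 = 21*I + 2233 = 2233 + 21*I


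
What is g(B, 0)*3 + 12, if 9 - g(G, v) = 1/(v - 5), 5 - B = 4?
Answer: 198/5 ≈ 39.600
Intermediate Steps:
B = 1 (B = 5 - 1*4 = 5 - 4 = 1)
g(G, v) = 9 - 1/(-5 + v) (g(G, v) = 9 - 1/(v - 5) = 9 - 1/(-5 + v))
g(B, 0)*3 + 12 = ((-46 + 9*0)/(-5 + 0))*3 + 12 = ((-46 + 0)/(-5))*3 + 12 = -⅕*(-46)*3 + 12 = (46/5)*3 + 12 = 138/5 + 12 = 198/5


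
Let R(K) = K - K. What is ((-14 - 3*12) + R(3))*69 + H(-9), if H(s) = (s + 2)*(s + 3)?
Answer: -3408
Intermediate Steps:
R(K) = 0
H(s) = (2 + s)*(3 + s)
((-14 - 3*12) + R(3))*69 + H(-9) = ((-14 - 3*12) + 0)*69 + (6 + (-9)**2 + 5*(-9)) = ((-14 - 36) + 0)*69 + (6 + 81 - 45) = (-50 + 0)*69 + 42 = -50*69 + 42 = -3450 + 42 = -3408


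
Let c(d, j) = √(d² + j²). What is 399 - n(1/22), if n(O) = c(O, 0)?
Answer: 8777/22 ≈ 398.95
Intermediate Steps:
n(O) = √(O²) (n(O) = √(O² + 0²) = √(O² + 0) = √(O²))
399 - n(1/22) = 399 - √((1/22)²) = 399 - √(1/484) = 399 - 1*1/22 = 399 - 1/22 = 8777/22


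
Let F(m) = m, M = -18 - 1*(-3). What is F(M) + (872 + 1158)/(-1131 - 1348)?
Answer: -39215/2479 ≈ -15.819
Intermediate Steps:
M = -15 (M = -18 + 3 = -15)
F(M) + (872 + 1158)/(-1131 - 1348) = -15 + (872 + 1158)/(-1131 - 1348) = -15 + 2030/(-2479) = -15 + 2030*(-1/2479) = -15 - 2030/2479 = -39215/2479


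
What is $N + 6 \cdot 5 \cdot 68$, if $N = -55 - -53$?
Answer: $2038$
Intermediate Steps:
$N = -2$ ($N = -55 + 53 = -2$)
$N + 6 \cdot 5 \cdot 68 = -2 + 6 \cdot 5 \cdot 68 = -2 + 30 \cdot 68 = -2 + 2040 = 2038$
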